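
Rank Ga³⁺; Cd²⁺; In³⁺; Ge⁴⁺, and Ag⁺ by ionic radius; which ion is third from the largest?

In³⁺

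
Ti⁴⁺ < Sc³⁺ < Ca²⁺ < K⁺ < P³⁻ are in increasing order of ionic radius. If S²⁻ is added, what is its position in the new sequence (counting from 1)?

Isoelectronic series (18 e⁻ each). Size is set by nuclear charge: more protons means a smaller ion. Ti⁴⁺ (Z=22), Sc³⁺ (Z=21), Ca²⁺ (Z=20), K⁺ (Z=19), S²⁻ (Z=16), P³⁻ (Z=15).
The complete sequence is Ti⁴⁺ < Sc³⁺ < Ca²⁺ < K⁺ < S²⁻ < P³⁻. S²⁻ sits at position 5.

5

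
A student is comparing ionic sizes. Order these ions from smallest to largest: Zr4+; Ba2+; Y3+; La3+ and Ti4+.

First list Z and electron count for each: Ti4+ has 18 e⁻ (Z=22), Zr4+ has 36 e⁻ (Z=40), Y3+ has 36 e⁻ (Z=39), La3+ has 54 e⁻ (Z=57), Ba2+ has 54 e⁻ (Z=56). Ti4+ < Zr4+ (same group, 1 shell fewer); Zr4+ < Y3+ (both 36 e⁻, Z=40>39); Y3+ < La3+ (same group, 1 shell fewer); La3+ < Ba2+ (both 54 e⁻, Z=57>56).

Ti4+ < Zr4+ < Y3+ < La3+ < Ba2+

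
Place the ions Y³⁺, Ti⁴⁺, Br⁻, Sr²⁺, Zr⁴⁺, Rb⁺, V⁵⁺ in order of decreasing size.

Br⁻ > Rb⁺ > Sr²⁺ > Y³⁺ > Zr⁴⁺ > Ti⁴⁺ > V⁵⁺

V⁵⁺ has 18 e⁻ (Z=23), Ti⁴⁺ has 18 e⁻ (Z=22), Zr⁴⁺ has 36 e⁻ (Z=40), Y³⁺ has 36 e⁻ (Z=39), Sr²⁺ has 36 e⁻ (Z=38), Rb⁺ has 36 e⁻ (Z=37), Br⁻ has 36 e⁻ (Z=35). V⁵⁺ < Ti⁴⁺ (isoelectronic, higher Z=23 is smaller); Ti⁴⁺ < Zr⁴⁺ (same group, 1 shell fewer); Zr⁴⁺ < Y³⁺ (isoelectronic, higher Z=40 is smaller); Y³⁺ < Sr²⁺ (both 36 e⁻, Z=39>38); Sr²⁺ < Rb⁺ (isoelectronic, higher Z=38 is smaller); Rb⁺ < Br⁻ (both 36 e⁻, Z=37>35).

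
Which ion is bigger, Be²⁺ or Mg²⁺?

All are in the same group with charge +2. Radius grows down the group as n (the outermost shell) increases.

Mg²⁺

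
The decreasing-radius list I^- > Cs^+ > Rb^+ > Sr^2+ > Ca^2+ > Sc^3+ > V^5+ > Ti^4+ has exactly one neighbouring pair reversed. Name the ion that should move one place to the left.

Ti^4+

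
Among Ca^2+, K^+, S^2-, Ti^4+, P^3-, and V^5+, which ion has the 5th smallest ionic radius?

These species are isoelectronic with 18 electrons. The only difference is the number of protons: V^5+ (Z=23), Ti^4+ (Z=22), Ca^2+ (Z=20), K^+ (Z=19), S^2- (Z=16), P^3- (Z=15). The strongest nuclear pull (V^5+) gives the smallest ion.
That gives V^5+ < Ti^4+ < Ca^2+ < K^+ < S^2- < P^3-. From the smallest end, number 5 is S^2-.

S^2-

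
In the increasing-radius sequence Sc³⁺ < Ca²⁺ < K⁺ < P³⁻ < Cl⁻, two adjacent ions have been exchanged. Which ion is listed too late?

The pair P³⁻, Cl⁻ is the wrong way round — Cl⁻ and P³⁻ share 18 electrons; the higher nuclear charge on Cl (Z=17) contracts it more, so Cl⁻ < P³⁻. All other adjacent pairs agree with periodic trends, so Cl⁻ is the misplaced ion.

Cl⁻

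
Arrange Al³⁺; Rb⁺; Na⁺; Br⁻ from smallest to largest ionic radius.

First list Z and electron count for each: Al³⁺ has 10 e⁻ (Z=13), Na⁺ has 10 e⁻ (Z=11), Rb⁺ has 36 e⁻ (Z=37), Br⁻ has 36 e⁻ (Z=35). Al³⁺ < Na⁺ (both 10 e⁻, Z=13>11); Na⁺ < Rb⁺ (same group, 2 shells fewer); Rb⁺ < Br⁻ (isoelectronic, higher Z=37 is smaller).

Al³⁺ < Na⁺ < Rb⁺ < Br⁻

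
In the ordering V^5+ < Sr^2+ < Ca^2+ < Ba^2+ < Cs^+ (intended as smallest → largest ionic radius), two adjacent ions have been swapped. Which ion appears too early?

Compare adjacent ions: same group and charge — period 4 sits above period 5, so Ca^2+ is smaller — yet in this increasing list Sr^2+ sits before Ca^2+. Nothing else is reversed, so Sr^2+ should move one place to the right.

Sr^2+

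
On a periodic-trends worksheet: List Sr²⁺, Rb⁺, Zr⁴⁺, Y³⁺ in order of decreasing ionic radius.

Rb⁺ > Sr²⁺ > Y³⁺ > Zr⁴⁺

These species are isoelectronic with 36 electrons. The only difference is the number of protons: Zr⁴⁺ (Z=40), Y³⁺ (Z=39), Sr²⁺ (Z=38), Rb⁺ (Z=37). The strongest nuclear pull (Zr⁴⁺) gives the smallest ion.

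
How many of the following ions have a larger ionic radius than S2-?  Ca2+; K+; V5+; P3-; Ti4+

1

Isoelectronic series (18 e⁻ each). Size is set by nuclear charge: more protons means a smaller ion. V5+ (Z=23), Ti4+ (Z=22), Ca2+ (Z=20), K+ (Z=19), S2- (Z=16), P3- (Z=15).
Overall: V5+ < Ti4+ < Ca2+ < K+ < S2- < P3-. S2- has 4 below it and 1 above. That's 1.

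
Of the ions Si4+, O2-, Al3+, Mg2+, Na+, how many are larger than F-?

Each ion has 10 electrons. The ranking follows nuclear charge in reverse — greater Z gives a smaller radius. Si4+ (Z=14), Al3+ (Z=13), Mg2+ (Z=12), Na+ (Z=11), F- (Z=9), O2- (Z=8).
Relative to F-, the ions that are larger are O2-. So 1 is larger.

1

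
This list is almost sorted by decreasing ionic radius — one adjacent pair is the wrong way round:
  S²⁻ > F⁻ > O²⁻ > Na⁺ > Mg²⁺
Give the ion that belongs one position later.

F⁻

Check each adjacent pair. F⁻ and O²⁻ are reversed: they are isoelectronic (10 e⁻) and F has more protons than O (9 vs 8), making F⁻ smaller. No other neighbouring pair contradicts the periodic trends, so F⁻ is the ion listed too early.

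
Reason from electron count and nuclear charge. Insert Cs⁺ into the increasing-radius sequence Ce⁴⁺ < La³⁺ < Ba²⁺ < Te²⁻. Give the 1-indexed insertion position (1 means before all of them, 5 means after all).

4

These species are isoelectronic with 54 electrons. The only difference is the number of protons: Ce⁴⁺ (Z=58), La³⁺ (Z=57), Ba²⁺ (Z=56), Cs⁺ (Z=55), Te²⁻ (Z=52). The strongest nuclear pull (Ce⁴⁺) gives the smallest ion.
Merged order: Ce⁴⁺ < La³⁺ < Ba²⁺ < Cs⁺ < Te²⁻ — Cs⁺ is number 4.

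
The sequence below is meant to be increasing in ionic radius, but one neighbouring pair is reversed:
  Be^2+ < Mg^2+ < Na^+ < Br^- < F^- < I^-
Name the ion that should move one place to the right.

Scanning neighbour by neighbour, only Br^-/F^- violates a trend: both in group 17 with the same charge; F^- (period 2) has the smaller radius. That makes Br^- the one sitting a position early relative to where it belongs.

Br^-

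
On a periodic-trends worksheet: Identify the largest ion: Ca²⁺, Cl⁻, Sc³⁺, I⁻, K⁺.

I⁻

Work out protons and electrons: Sc³⁺: 18 e⁻, Z=21, Ca²⁺: 18 e⁻, Z=20, K⁺: 18 e⁻, Z=19, Cl⁻: 18 e⁻, Z=17, I⁻: 54 e⁻, Z=53. Sc³⁺ < Ca²⁺ (isoelectronic, higher Z=21 is smaller); Ca²⁺ < K⁺ (isoelectronic, higher Z=20 is smaller); K⁺ < Cl⁻ (both 18 e⁻, Z=19>17); Cl⁻ < I⁻ (same group, 2 shells fewer).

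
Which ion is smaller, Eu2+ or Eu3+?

These are all Eu ions. Removing more electrons (higher positive charge) pulls the remaining electrons in closer, so Eu3+ is smallest and Eu2+ is largest.

Eu3+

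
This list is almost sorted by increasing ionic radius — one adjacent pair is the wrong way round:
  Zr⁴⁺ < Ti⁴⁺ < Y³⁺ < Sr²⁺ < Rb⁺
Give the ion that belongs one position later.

The pair Zr⁴⁺, Ti⁴⁺ is the wrong way round — both in group 4 with the same charge; Ti⁴⁺ (period 4) has the smaller radius. All other adjacent pairs agree with periodic trends, so Zr⁴⁺ is the misplaced ion.

Zr⁴⁺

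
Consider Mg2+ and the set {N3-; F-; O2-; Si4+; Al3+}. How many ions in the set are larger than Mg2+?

All of these have 10 electrons (isoelectronic). With the same electron cloud, the ion with the most protons pulls it in tightest. Nuclear charges: Si4+ (Z=14), Al3+ (Z=13), Mg2+ (Z=12), F- (Z=9), O2- (Z=8), N3- (Z=7). Highest Z is smallest.
Overall: Si4+ < Al3+ < Mg2+ < F- < O2- < N3-. Mg2+ has 2 below it and 3 above. Count: 3.

3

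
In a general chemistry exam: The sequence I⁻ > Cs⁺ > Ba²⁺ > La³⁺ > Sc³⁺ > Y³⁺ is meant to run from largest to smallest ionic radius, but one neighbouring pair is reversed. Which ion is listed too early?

Compare adjacent ions: same group and charge — period 4 sits above period 5, so Sc³⁺ is smaller — yet in this decreasing list Sc³⁺ sits before Y³⁺. Nothing else is reversed, so Sc³⁺ should move one place to the right.

Sc³⁺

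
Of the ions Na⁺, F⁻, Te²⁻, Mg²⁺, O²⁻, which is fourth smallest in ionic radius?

O²⁻

First list Z and electron count for each: Mg²⁺: 10 e⁻, Z=12, Na⁺: 10 e⁻, Z=11, F⁻: 10 e⁻, Z=9, O²⁻: 10 e⁻, Z=8, Te²⁻: 54 e⁻, Z=52. Mg²⁺ < Na⁺ (both 10 e⁻, Z=12>11); Na⁺ < F⁻ (isoelectronic, higher Z=11 is smaller); F⁻ < O²⁻ (isoelectronic, higher Z=9 is smaller); O²⁻ < Te²⁻ (same group, 3 shells fewer).
That gives Mg²⁺ < Na⁺ < F⁻ < O²⁻ < Te²⁻. From the smallest end, number 4 is O²⁻.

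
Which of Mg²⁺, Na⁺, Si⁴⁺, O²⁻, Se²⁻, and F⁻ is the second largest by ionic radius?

Tabulating Z and e⁻: Si⁴⁺ (Z=14, 10 e⁻), Mg²⁺ (Z=12, 10 e⁻), Na⁺ (Z=11, 10 e⁻), F⁻ (Z=9, 10 e⁻), O²⁻ (Z=8, 10 e⁻), Se²⁻ (Z=34, 36 e⁻). Si⁴⁺ < Mg²⁺ (both 10 e⁻, Z=14>12); Mg²⁺ < Na⁺ (isoelectronic, higher Z=12 is smaller); Na⁺ < F⁻ (isoelectronic, higher Z=11 is smaller); F⁻ < O²⁻ (both 10 e⁻, Z=9>8); O²⁻ < Se²⁻ (same group, period 2 vs 4).
That gives Si⁴⁺ < Mg²⁺ < Na⁺ < F⁻ < O²⁻ < Se²⁻. From the largest end, number 2 is O²⁻.

O²⁻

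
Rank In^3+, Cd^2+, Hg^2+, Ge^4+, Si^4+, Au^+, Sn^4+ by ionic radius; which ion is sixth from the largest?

Tabulating Z and e⁻: Si^4+: 10 e⁻, Z=14, Ge^4+: 28 e⁻, Z=32, Sn^4+: 46 e⁻, Z=50, In^3+: 46 e⁻, Z=49, Cd^2+: 46 e⁻, Z=48, Hg^2+: 78 e⁻, Z=80, Au^+: 78 e⁻, Z=79. Si^4+ < Ge^4+ (same group, period 3 vs 4); Ge^4+ < Sn^4+ (same group, 1 shell fewer); Sn^4+ < In^3+ (both 46 e⁻, Z=50>49); In^3+ < Cd^2+ (isoelectronic, higher Z=49 is smaller); Cd^2+ < Hg^2+ (same group, 1 shell fewer); Hg^2+ < Au^+ (both 78 e⁻, Z=80>79).
So the order is Si^4+ < Ge^4+ < Sn^4+ < In^3+ < Cd^2+ < Hg^2+ < Au^+; the 6th-largest ion is Ge^4+.

Ge^4+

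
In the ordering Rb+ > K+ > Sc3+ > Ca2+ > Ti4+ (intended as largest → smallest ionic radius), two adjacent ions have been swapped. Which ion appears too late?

The pair Sc3+, Ca2+ is the wrong way round — they are isoelectronic (18 e⁻) and Sc has more protons than Ca (21 vs 20), making Sc3+ smaller. All other adjacent pairs agree with periodic trends, so Ca2+ is the misplaced ion.

Ca2+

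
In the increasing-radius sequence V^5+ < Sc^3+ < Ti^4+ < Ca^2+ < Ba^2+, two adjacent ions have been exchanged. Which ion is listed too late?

Check each adjacent pair. Sc^3+ and Ti^4+ are reversed: Ti^4+ and Sc^3+ share 18 electrons; the higher nuclear charge on Ti (Z=22) contracts it more, so Ti^4+ < Sc^3+. No other neighbouring pair contradicts the periodic trends, so Ti^4+ is the ion listed too late.

Ti^4+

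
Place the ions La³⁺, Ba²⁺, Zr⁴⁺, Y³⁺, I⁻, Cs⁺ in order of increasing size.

Zr⁴⁺ has 36 e⁻ (Z=40), Y³⁺ has 36 e⁻ (Z=39), La³⁺ has 54 e⁻ (Z=57), Ba²⁺ has 54 e⁻ (Z=56), Cs⁺ has 54 e⁻ (Z=55), I⁻ has 54 e⁻ (Z=53). Zr⁴⁺ < Y³⁺ (isoelectronic, higher Z=40 is smaller); Y³⁺ < La³⁺ (same group, period 5 vs 6); La³⁺ < Ba²⁺ (isoelectronic, higher Z=57 is smaller); Ba²⁺ < Cs⁺ (isoelectronic, higher Z=56 is smaller); Cs⁺ < I⁻ (both 54 e⁻, Z=55>53).

Zr⁴⁺ < Y³⁺ < La³⁺ < Ba²⁺ < Cs⁺ < I⁻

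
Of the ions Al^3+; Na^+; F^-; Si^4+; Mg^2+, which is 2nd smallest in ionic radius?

Al^3+

Isoelectronic series (10 e⁻ each). Size is set by nuclear charge: more protons means a smaller ion. Si^4+ (Z=14), Al^3+ (Z=13), Mg^2+ (Z=12), Na^+ (Z=11), F^- (Z=9).
Full ascending order: Si^4+ < Al^3+ < Mg^2+ < Na^+ < F^-. Counting from the smallest, position 2 is Al^3+.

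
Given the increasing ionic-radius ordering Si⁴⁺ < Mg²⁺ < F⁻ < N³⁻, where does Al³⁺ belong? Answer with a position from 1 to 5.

Isoelectronic series (10 e⁻ each). Size is set by nuclear charge: more protons means a smaller ion. Si⁴⁺ (Z=14), Al³⁺ (Z=13), Mg²⁺ (Z=12), F⁻ (Z=9), N³⁻ (Z=7).
The complete sequence is Si⁴⁺ < Al³⁺ < Mg²⁺ < F⁻ < N³⁻. Al³⁺ sits at position 2.

2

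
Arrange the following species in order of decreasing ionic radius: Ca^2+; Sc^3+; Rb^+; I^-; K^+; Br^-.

I^- > Br^- > Rb^+ > K^+ > Ca^2+ > Sc^3+

Electron counts and nuclear charges: Sc^3+ has 18 e⁻ (Z=21), Ca^2+ has 18 e⁻ (Z=20), K^+ has 18 e⁻ (Z=19), Rb^+ has 36 e⁻ (Z=37), Br^- has 36 e⁻ (Z=35), I^- has 54 e⁻ (Z=53). Sc^3+ < Ca^2+ (isoelectronic, higher Z=21 is smaller); Ca^2+ < K^+ (both 18 e⁻, Z=20>19); K^+ < Rb^+ (same group, 1 shell fewer); Rb^+ < Br^- (isoelectronic, higher Z=37 is smaller); Br^- < I^- (same group, 1 shell fewer).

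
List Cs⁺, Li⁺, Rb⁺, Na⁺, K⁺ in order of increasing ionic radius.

Li⁺ < Na⁺ < K⁺ < Rb⁺ < Cs⁺

All are in the same group with charge +1. Radius grows down the group as n (the outermost shell) increases.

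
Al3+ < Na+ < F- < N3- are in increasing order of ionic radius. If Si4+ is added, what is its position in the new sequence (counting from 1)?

1

All of these have 10 electrons (isoelectronic). With the same electron cloud, the ion with the most protons pulls it in tightest. Nuclear charges: Si4+ (Z=14), Al3+ (Z=13), Na+ (Z=11), F- (Z=9), N3- (Z=7). Highest Z is smallest.
The complete sequence is Si4+ < Al3+ < Na+ < F- < N3-. Si4+ sits at position 1.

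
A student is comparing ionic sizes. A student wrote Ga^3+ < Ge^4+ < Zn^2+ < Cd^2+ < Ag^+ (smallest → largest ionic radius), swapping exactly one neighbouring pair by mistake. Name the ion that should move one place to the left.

Ge^4+

Check each adjacent pair. Ga^3+ and Ge^4+ are reversed: Ge^4+ and Ga^3+ share 28 electrons; the higher nuclear charge on Ge (Z=32) contracts it more, so Ge^4+ < Ga^3+. No other neighbouring pair contradicts the periodic trends, so Ge^4+ is the ion listed too late.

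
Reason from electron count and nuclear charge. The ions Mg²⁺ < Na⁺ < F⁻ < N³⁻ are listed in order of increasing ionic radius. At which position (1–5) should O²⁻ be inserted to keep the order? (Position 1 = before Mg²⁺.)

4

Isoelectronic series (10 e⁻ each). Size is set by nuclear charge: more protons means a smaller ion. Mg²⁺ (Z=12), Na⁺ (Z=11), F⁻ (Z=9), O²⁻ (Z=8), N³⁻ (Z=7).
Putting O²⁻ in gives Mg²⁺ < Na⁺ < F⁻ < O²⁻ < N³⁻; it lands at slot 4.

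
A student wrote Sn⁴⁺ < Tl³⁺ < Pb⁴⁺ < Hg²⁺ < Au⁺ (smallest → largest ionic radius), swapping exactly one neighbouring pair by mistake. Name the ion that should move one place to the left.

Scanning neighbour by neighbour, only Tl³⁺/Pb⁴⁺ violates a trend: they are isoelectronic (78 e⁻) and Pb has more protons than Tl (82 vs 81), making Pb⁴⁺ smaller. That makes Pb⁴⁺ the one sitting a position late relative to where it belongs.

Pb⁴⁺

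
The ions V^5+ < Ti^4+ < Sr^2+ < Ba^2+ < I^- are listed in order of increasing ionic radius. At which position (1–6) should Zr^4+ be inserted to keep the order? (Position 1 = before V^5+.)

3

Electron counts and nuclear charges: V^5+ (Z=23, 18 e⁻), Ti^4+ (Z=22, 18 e⁻), Zr^4+ (Z=40, 36 e⁻), Sr^2+ (Z=38, 36 e⁻), Ba^2+ (Z=56, 54 e⁻), I^- (Z=53, 54 e⁻). V^5+ < Ti^4+ (both 18 e⁻, Z=23>22); Ti^4+ < Zr^4+ (same group, period 4 vs 5); Zr^4+ < Sr^2+ (both 36 e⁻, Z=40>38); Sr^2+ < Ba^2+ (same group, 1 shell fewer); Ba^2+ < I^- (both 54 e⁻, Z=56>53).
Putting Zr^4+ in gives V^5+ < Ti^4+ < Zr^4+ < Sr^2+ < Ba^2+ < I^-; it lands at slot 3.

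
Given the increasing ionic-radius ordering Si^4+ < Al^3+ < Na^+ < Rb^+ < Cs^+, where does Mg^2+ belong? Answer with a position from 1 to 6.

Electron counts and nuclear charges: Si^4+ (Z=14, 10 e⁻), Al^3+ (Z=13, 10 e⁻), Mg^2+ (Z=12, 10 e⁻), Na^+ (Z=11, 10 e⁻), Rb^+ (Z=37, 36 e⁻), Cs^+ (Z=55, 54 e⁻). Si^4+ < Al^3+ (both 10 e⁻, Z=14>13); Al^3+ < Mg^2+ (isoelectronic, higher Z=13 is smaller); Mg^2+ < Na^+ (both 10 e⁻, Z=12>11); Na^+ < Rb^+ (same group, period 3 vs 5); Rb^+ < Cs^+ (same group, period 5 vs 6).
The complete sequence is Si^4+ < Al^3+ < Mg^2+ < Na^+ < Rb^+ < Cs^+. Mg^2+ sits at position 3.

3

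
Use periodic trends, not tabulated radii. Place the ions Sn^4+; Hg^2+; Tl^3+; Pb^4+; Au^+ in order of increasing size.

Sn^4+ < Pb^4+ < Tl^3+ < Hg^2+ < Au^+

Electron counts and nuclear charges: Sn^4+ (Z=50, 46 e⁻), Pb^4+ (Z=82, 78 e⁻), Tl^3+ (Z=81, 78 e⁻), Hg^2+ (Z=80, 78 e⁻), Au^+ (Z=79, 78 e⁻). Sn^4+ < Pb^4+ (same group, period 5 vs 6); Pb^4+ < Tl^3+ (isoelectronic, higher Z=82 is smaller); Tl^3+ < Hg^2+ (isoelectronic, higher Z=81 is smaller); Hg^2+ < Au^+ (isoelectronic, higher Z=80 is smaller).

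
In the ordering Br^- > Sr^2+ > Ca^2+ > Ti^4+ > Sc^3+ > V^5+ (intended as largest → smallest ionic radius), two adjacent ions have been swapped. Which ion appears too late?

Sc^3+

Scanning neighbour by neighbour, only Ti^4+/Sc^3+ violates a trend: Ti^4+ and Sc^3+ share 18 electrons; the higher nuclear charge on Ti (Z=22) contracts it more, so Ti^4+ < Sc^3+. That makes Sc^3+ the one sitting a position late relative to where it belongs.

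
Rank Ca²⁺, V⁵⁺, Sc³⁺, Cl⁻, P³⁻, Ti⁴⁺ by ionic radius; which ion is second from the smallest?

Ti⁴⁺

Isoelectronic series (18 e⁻ each). Size is set by nuclear charge: more protons means a smaller ion. V⁵⁺ (Z=23), Ti⁴⁺ (Z=22), Sc³⁺ (Z=21), Ca²⁺ (Z=20), Cl⁻ (Z=17), P³⁻ (Z=15).
So the order is V⁵⁺ < Ti⁴⁺ < Sc³⁺ < Ca²⁺ < Cl⁻ < P³⁻; the 2nd-smallest ion is Ti⁴⁺.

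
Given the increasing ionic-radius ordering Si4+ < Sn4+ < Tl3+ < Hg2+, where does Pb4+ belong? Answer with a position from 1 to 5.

First list Z and electron count for each: Si4+ (Z=14, 10 e⁻), Sn4+ (Z=50, 46 e⁻), Pb4+ (Z=82, 78 e⁻), Tl3+ (Z=81, 78 e⁻), Hg2+ (Z=80, 78 e⁻). Si4+ < Sn4+ (same group, 2 shells fewer); Sn4+ < Pb4+ (same group, 1 shell fewer); Pb4+ < Tl3+ (both 78 e⁻, Z=82>81); Tl3+ < Hg2+ (isoelectronic, higher Z=81 is smaller).
The complete sequence is Si4+ < Sn4+ < Pb4+ < Tl3+ < Hg2+. Pb4+ sits at position 3.

3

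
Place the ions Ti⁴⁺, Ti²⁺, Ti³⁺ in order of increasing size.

Same element, different charge: the more highly charged cation has fewer electrons and a greater effective nuclear charge per electron, making Ti⁴⁺ the smallest.

Ti⁴⁺ < Ti³⁺ < Ti²⁺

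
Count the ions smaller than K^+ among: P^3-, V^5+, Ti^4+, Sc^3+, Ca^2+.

4

Each ion has 18 electrons. The ranking follows nuclear charge in reverse — greater Z gives a smaller radius. V^5+ (Z=23), Ti^4+ (Z=22), Sc^3+ (Z=21), Ca^2+ (Z=20), K^+ (Z=19), P^3- (Z=15).
Overall: V^5+ < Ti^4+ < Sc^3+ < Ca^2+ < K^+ < P^3-. K^+ has 4 below it and 1 above. Count: 4.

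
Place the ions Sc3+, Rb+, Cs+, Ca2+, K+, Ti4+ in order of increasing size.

First list Z and electron count for each: Ti4+: 18 e⁻, Z=22, Sc3+: 18 e⁻, Z=21, Ca2+: 18 e⁻, Z=20, K+: 18 e⁻, Z=19, Rb+: 36 e⁻, Z=37, Cs+: 54 e⁻, Z=55. Ti4+ < Sc3+ (isoelectronic, higher Z=22 is smaller); Sc3+ < Ca2+ (isoelectronic, higher Z=21 is smaller); Ca2+ < K+ (isoelectronic, higher Z=20 is smaller); K+ < Rb+ (same group, 1 shell fewer); Rb+ < Cs+ (same group, period 5 vs 6).

Ti4+ < Sc3+ < Ca2+ < K+ < Rb+ < Cs+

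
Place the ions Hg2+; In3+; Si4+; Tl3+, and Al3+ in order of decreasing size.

First list Z and electron count for each: Si4+ has 10 e⁻ (Z=14), Al3+ has 10 e⁻ (Z=13), In3+ has 46 e⁻ (Z=49), Tl3+ has 78 e⁻ (Z=81), Hg2+ has 78 e⁻ (Z=80). Si4+ < Al3+ (isoelectronic, higher Z=14 is smaller); Al3+ < In3+ (same group, 2 shells fewer); In3+ < Tl3+ (same group, 1 shell fewer); Tl3+ < Hg2+ (isoelectronic, higher Z=81 is smaller).

Hg2+ > Tl3+ > In3+ > Al3+ > Si4+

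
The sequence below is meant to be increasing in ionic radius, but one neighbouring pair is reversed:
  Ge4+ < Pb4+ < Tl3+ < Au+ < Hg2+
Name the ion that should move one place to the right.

Compare adjacent ions: Hg2+ and Au+ share 78 electrons; the higher nuclear charge on Hg (Z=80) contracts it more, so Hg2+ < Au+ — yet in this increasing list Au+ sits before Hg2+. Nothing else is reversed, so Au+ should move one place to the right.

Au+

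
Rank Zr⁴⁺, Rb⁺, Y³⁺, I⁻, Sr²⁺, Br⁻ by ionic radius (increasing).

Zr⁴⁺ has 36 e⁻ (Z=40), Y³⁺ has 36 e⁻ (Z=39), Sr²⁺ has 36 e⁻ (Z=38), Rb⁺ has 36 e⁻ (Z=37), Br⁻ has 36 e⁻ (Z=35), I⁻ has 54 e⁻ (Z=53). Zr⁴⁺ < Y³⁺ (isoelectronic, higher Z=40 is smaller); Y³⁺ < Sr²⁺ (isoelectronic, higher Z=39 is smaller); Sr²⁺ < Rb⁺ (both 36 e⁻, Z=38>37); Rb⁺ < Br⁻ (isoelectronic, higher Z=37 is smaller); Br⁻ < I⁻ (same group, period 4 vs 5).

Zr⁴⁺ < Y³⁺ < Sr²⁺ < Rb⁺ < Br⁻ < I⁻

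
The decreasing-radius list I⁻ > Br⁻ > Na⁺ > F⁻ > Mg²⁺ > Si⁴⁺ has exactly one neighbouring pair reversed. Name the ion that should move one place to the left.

The pair Na⁺, F⁻ is the wrong way round — both have 10 electrons but Z(Na)=11 > Z(F)=9, so Na⁺ should be the smaller of the two. All other adjacent pairs agree with periodic trends, so F⁻ is the misplaced ion.

F⁻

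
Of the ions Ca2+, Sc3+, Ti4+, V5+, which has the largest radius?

Ca2+

Each ion has 18 electrons. The ranking follows nuclear charge in reverse — greater Z gives a smaller radius. V5+ (Z=23), Ti4+ (Z=22), Sc3+ (Z=21), Ca2+ (Z=20).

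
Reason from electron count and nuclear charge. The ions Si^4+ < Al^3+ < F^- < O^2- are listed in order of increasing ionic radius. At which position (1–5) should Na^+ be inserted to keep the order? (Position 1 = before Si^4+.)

3

These species are isoelectronic with 10 electrons. The only difference is the number of protons: Si^4+ (Z=14), Al^3+ (Z=13), Na^+ (Z=11), F^- (Z=9), O^2- (Z=8). The strongest nuclear pull (Si^4+) gives the smallest ion.
The complete sequence is Si^4+ < Al^3+ < Na^+ < F^- < O^2-. Na^+ sits at position 3.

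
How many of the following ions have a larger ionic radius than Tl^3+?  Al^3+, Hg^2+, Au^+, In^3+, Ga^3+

Tabulating Z and e⁻: Al^3+ (Z=13, 10 e⁻), Ga^3+ (Z=31, 28 e⁻), In^3+ (Z=49, 46 e⁻), Tl^3+ (Z=81, 78 e⁻), Hg^2+ (Z=80, 78 e⁻), Au^+ (Z=79, 78 e⁻). Al^3+ < Ga^3+ (same group, period 3 vs 4); Ga^3+ < In^3+ (same group, 1 shell fewer); In^3+ < Tl^3+ (same group, 1 shell fewer); Tl^3+ < Hg^2+ (isoelectronic, higher Z=81 is smaller); Hg^2+ < Au^+ (isoelectronic, higher Z=80 is smaller).
Ordering all of them (including Tl^3+) by radius gives Al^3+ < Ga^3+ < In^3+ < Tl^3+ < Hg^2+ < Au^+. So 2 are larger.

2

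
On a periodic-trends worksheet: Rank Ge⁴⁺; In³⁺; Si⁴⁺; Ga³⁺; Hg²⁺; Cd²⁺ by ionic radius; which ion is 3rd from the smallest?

Ga³⁺

Electron counts and nuclear charges: Si⁴⁺ has 10 e⁻ (Z=14), Ge⁴⁺ has 28 e⁻ (Z=32), Ga³⁺ has 28 e⁻ (Z=31), In³⁺ has 46 e⁻ (Z=49), Cd²⁺ has 46 e⁻ (Z=48), Hg²⁺ has 78 e⁻ (Z=80). Si⁴⁺ < Ge⁴⁺ (same group, 1 shell fewer); Ge⁴⁺ < Ga³⁺ (both 28 e⁻, Z=32>31); Ga³⁺ < In³⁺ (same group, period 4 vs 5); In³⁺ < Cd²⁺ (isoelectronic, higher Z=49 is smaller); Cd²⁺ < Hg²⁺ (same group, 1 shell fewer).
That gives Si⁴⁺ < Ge⁴⁺ < Ga³⁺ < In³⁺ < Cd²⁺ < Hg²⁺. From the smallest end, number 3 is Ga³⁺.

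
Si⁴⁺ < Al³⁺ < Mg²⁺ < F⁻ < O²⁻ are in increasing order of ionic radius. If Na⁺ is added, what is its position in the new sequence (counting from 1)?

These species are isoelectronic with 10 electrons. The only difference is the number of protons: Si⁴⁺ (Z=14), Al³⁺ (Z=13), Mg²⁺ (Z=12), Na⁺ (Z=11), F⁻ (Z=9), O²⁻ (Z=8). The strongest nuclear pull (Si⁴⁺) gives the smallest ion.
Merged order: Si⁴⁺ < Al³⁺ < Mg²⁺ < Na⁺ < F⁻ < O²⁻ — Na⁺ is number 4.

4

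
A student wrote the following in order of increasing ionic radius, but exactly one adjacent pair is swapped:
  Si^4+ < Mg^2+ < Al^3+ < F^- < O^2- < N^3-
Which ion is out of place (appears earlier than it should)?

Mg^2+

Check each adjacent pair. Mg^2+ and Al^3+ are reversed: they are isoelectronic (10 e⁻) and Al has more protons than Mg (13 vs 12), making Al^3+ smaller. No other neighbouring pair contradicts the periodic trends, so Mg^2+ is the ion listed too early.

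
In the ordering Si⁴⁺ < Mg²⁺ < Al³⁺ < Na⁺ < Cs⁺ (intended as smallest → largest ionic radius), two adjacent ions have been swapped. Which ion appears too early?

Mg²⁺

Check each adjacent pair. Mg²⁺ and Al³⁺ are reversed: Al³⁺ and Mg²⁺ share 10 electrons; the higher nuclear charge on Al (Z=13) contracts it more, so Al³⁺ < Mg²⁺. No other neighbouring pair contradicts the periodic trends, so Mg²⁺ is the ion listed too early.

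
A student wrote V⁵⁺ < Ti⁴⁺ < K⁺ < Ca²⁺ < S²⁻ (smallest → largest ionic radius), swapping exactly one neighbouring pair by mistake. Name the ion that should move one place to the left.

Ca²⁺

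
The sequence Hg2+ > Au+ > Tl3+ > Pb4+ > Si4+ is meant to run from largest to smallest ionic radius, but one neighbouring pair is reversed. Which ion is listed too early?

Hg2+

Check each adjacent pair. Hg2+ and Au+ are reversed: Hg2+ and Au+ share 78 electrons; the higher nuclear charge on Hg (Z=80) contracts it more, so Hg2+ < Au+. No other neighbouring pair contradicts the periodic trends, so Hg2+ is the ion listed too early.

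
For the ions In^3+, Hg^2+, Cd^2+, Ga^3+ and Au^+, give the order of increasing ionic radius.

Ga^3+ < In^3+ < Cd^2+ < Hg^2+ < Au^+

Work out protons and electrons: Ga^3+: 28 e⁻, Z=31, In^3+: 46 e⁻, Z=49, Cd^2+: 46 e⁻, Z=48, Hg^2+: 78 e⁻, Z=80, Au^+: 78 e⁻, Z=79. Ga^3+ < In^3+ (same group, 1 shell fewer); In^3+ < Cd^2+ (both 46 e⁻, Z=49>48); Cd^2+ < Hg^2+ (same group, period 5 vs 6); Hg^2+ < Au^+ (isoelectronic, higher Z=80 is smaller).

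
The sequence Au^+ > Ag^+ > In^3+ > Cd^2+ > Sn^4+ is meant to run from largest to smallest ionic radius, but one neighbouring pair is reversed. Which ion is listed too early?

In^3+

Check each adjacent pair. In^3+ and Cd^2+ are reversed: they are isoelectronic (46 e⁻) and In has more protons than Cd (49 vs 48), making In^3+ smaller. No other neighbouring pair contradicts the periodic trends, so In^3+ is the ion listed too early.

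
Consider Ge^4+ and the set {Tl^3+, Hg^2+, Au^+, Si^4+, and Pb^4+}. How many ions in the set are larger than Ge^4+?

Electron counts and nuclear charges: Si^4+: 10 e⁻, Z=14, Ge^4+: 28 e⁻, Z=32, Pb^4+: 78 e⁻, Z=82, Tl^3+: 78 e⁻, Z=81, Hg^2+: 78 e⁻, Z=80, Au^+: 78 e⁻, Z=79. Si^4+ < Ge^4+ (same group, period 3 vs 4); Ge^4+ < Pb^4+ (same group, period 4 vs 6); Pb^4+ < Tl^3+ (both 78 e⁻, Z=82>81); Tl^3+ < Hg^2+ (both 78 e⁻, Z=81>80); Hg^2+ < Au^+ (isoelectronic, higher Z=80 is smaller).
Ordering all of them (including Ge^4+) by radius gives Si^4+ < Ge^4+ < Pb^4+ < Tl^3+ < Hg^2+ < Au^+. So 4 are larger.

4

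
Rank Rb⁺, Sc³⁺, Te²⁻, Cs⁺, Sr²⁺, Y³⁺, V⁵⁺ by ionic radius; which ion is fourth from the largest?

Work out protons and electrons: V⁵⁺ has 18 e⁻ (Z=23), Sc³⁺ has 18 e⁻ (Z=21), Y³⁺ has 36 e⁻ (Z=39), Sr²⁺ has 36 e⁻ (Z=38), Rb⁺ has 36 e⁻ (Z=37), Cs⁺ has 54 e⁻ (Z=55), Te²⁻ has 54 e⁻ (Z=52). V⁵⁺ < Sc³⁺ (both 18 e⁻, Z=23>21); Sc³⁺ < Y³⁺ (same group, 1 shell fewer); Y³⁺ < Sr²⁺ (isoelectronic, higher Z=39 is smaller); Sr²⁺ < Rb⁺ (isoelectronic, higher Z=38 is smaller); Rb⁺ < Cs⁺ (same group, period 5 vs 6); Cs⁺ < Te²⁻ (both 54 e⁻, Z=55>52).
Ordering: V⁵⁺ < Sc³⁺ < Y³⁺ < Sr²⁺ < Rb⁺ < Cs⁺ < Te²⁻. The fourth largest is Sr²⁺.

Sr²⁺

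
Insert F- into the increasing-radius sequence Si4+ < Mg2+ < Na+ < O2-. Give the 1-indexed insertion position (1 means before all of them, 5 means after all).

All of these have 10 electrons (isoelectronic). With the same electron cloud, the ion with the most protons pulls it in tightest. Nuclear charges: Si4+ (Z=14), Mg2+ (Z=12), Na+ (Z=11), F- (Z=9), O2- (Z=8). Highest Z is smallest.
The complete sequence is Si4+ < Mg2+ < Na+ < F- < O2-. F- sits at position 4.

4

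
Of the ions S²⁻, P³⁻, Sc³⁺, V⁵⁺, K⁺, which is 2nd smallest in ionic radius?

Each ion has 18 electrons. The ranking follows nuclear charge in reverse — greater Z gives a smaller radius. V⁵⁺ (Z=23), Sc³⁺ (Z=21), K⁺ (Z=19), S²⁻ (Z=16), P³⁻ (Z=15).
Full ascending order: V⁵⁺ < Sc³⁺ < K⁺ < S²⁻ < P³⁻. Counting from the smallest, position 2 is Sc³⁺.

Sc³⁺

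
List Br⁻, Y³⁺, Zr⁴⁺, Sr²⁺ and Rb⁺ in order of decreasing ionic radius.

Br⁻ > Rb⁺ > Sr²⁺ > Y³⁺ > Zr⁴⁺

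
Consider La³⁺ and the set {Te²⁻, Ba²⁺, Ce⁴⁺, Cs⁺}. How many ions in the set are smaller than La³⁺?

1

All of these have 54 electrons (isoelectronic). With the same electron cloud, the ion with the most protons pulls it in tightest. Nuclear charges: Ce⁴⁺ (Z=58), La³⁺ (Z=57), Ba²⁺ (Z=56), Cs⁺ (Z=55), Te²⁻ (Z=52). Highest Z is smallest.
Overall: Ce⁴⁺ < La³⁺ < Ba²⁺ < Cs⁺ < Te²⁻. La³⁺ has 1 below it and 3 above. Count: 1.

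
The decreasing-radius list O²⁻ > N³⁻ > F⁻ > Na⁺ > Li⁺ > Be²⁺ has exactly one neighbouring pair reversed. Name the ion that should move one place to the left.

N³⁻

Scanning neighbour by neighbour, only O²⁻/N³⁻ violates a trend: they are isoelectronic (10 e⁻) and O has more protons than N (8 vs 7), making O²⁻ smaller. That makes N³⁻ the one sitting a position late relative to where it belongs.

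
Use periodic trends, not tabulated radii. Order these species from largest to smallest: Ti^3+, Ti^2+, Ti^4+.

For a single element, ionic radius drops as positive charge rises — Ti^4+ < Ti^2+.

Ti^2+ > Ti^3+ > Ti^4+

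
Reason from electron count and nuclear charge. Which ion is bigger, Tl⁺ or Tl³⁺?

Tl⁺

Same element, different charge: the more highly charged cation has fewer electrons and a greater effective nuclear charge per electron, making Tl³⁺ the smallest.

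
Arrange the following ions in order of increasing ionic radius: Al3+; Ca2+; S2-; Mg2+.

Al3+ < Mg2+ < Ca2+ < S2-

First list Z and electron count for each: Al3+: 10 e⁻, Z=13, Mg2+: 10 e⁻, Z=12, Ca2+: 18 e⁻, Z=20, S2-: 18 e⁻, Z=16. Al3+ < Mg2+ (both 10 e⁻, Z=13>12); Mg2+ < Ca2+ (same group, 1 shell fewer); Ca2+ < S2- (both 18 e⁻, Z=20>16).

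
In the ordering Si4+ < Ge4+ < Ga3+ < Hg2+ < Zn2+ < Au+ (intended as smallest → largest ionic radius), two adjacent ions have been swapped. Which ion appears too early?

Hg2+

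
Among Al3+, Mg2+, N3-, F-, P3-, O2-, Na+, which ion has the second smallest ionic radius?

Mg2+

Work out protons and electrons: Al3+ (Z=13, 10 e⁻), Mg2+ (Z=12, 10 e⁻), Na+ (Z=11, 10 e⁻), F- (Z=9, 10 e⁻), O2- (Z=8, 10 e⁻), N3- (Z=7, 10 e⁻), P3- (Z=15, 18 e⁻). Al3+ < Mg2+ (isoelectronic, higher Z=13 is smaller); Mg2+ < Na+ (isoelectronic, higher Z=12 is smaller); Na+ < F- (both 10 e⁻, Z=11>9); F- < O2- (both 10 e⁻, Z=9>8); O2- < N3- (isoelectronic, higher Z=8 is smaller); N3- < P3- (same group, 1 shell fewer).
Full ascending order: Al3+ < Mg2+ < Na+ < F- < O2- < N3- < P3-. Counting from the smallest, position 2 is Mg2+.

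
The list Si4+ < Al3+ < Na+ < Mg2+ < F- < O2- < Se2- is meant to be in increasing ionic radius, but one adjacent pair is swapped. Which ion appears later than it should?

Mg2+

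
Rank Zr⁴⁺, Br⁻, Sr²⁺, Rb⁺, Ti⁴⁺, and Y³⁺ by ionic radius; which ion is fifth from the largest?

Work out protons and electrons: Ti⁴⁺ has 18 e⁻ (Z=22), Zr⁴⁺ has 36 e⁻ (Z=40), Y³⁺ has 36 e⁻ (Z=39), Sr²⁺ has 36 e⁻ (Z=38), Rb⁺ has 36 e⁻ (Z=37), Br⁻ has 36 e⁻ (Z=35). Ti⁴⁺ < Zr⁴⁺ (same group, 1 shell fewer); Zr⁴⁺ < Y³⁺ (both 36 e⁻, Z=40>39); Y³⁺ < Sr²⁺ (isoelectronic, higher Z=39 is smaller); Sr²⁺ < Rb⁺ (isoelectronic, higher Z=38 is smaller); Rb⁺ < Br⁻ (both 36 e⁻, Z=37>35).
Ordering: Ti⁴⁺ < Zr⁴⁺ < Y³⁺ < Sr²⁺ < Rb⁺ < Br⁻. The fifth largest is Zr⁴⁺.

Zr⁴⁺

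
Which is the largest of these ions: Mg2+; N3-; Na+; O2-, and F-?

N3-

All of these have 10 electrons (isoelectronic). With the same electron cloud, the ion with the most protons pulls it in tightest. Nuclear charges: Mg2+ (Z=12), Na+ (Z=11), F- (Z=9), O2- (Z=8), N3- (Z=7). Highest Z is smallest.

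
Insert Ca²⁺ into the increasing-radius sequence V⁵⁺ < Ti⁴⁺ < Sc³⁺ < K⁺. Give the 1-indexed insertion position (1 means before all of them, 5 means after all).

4

Each ion has 18 electrons. The ranking follows nuclear charge in reverse — greater Z gives a smaller radius. V⁵⁺ (Z=23), Ti⁴⁺ (Z=22), Sc³⁺ (Z=21), Ca²⁺ (Z=20), K⁺ (Z=19).
With Ca²⁺ included the full order is V⁵⁺ < Ti⁴⁺ < Sc³⁺ < Ca²⁺ < K⁺, so it takes position 4.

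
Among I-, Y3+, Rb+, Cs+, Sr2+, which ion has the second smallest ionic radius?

Sr2+

Tabulating Z and e⁻: Y3+ (Z=39, 36 e⁻), Sr2+ (Z=38, 36 e⁻), Rb+ (Z=37, 36 e⁻), Cs+ (Z=55, 54 e⁻), I- (Z=53, 54 e⁻). Y3+ < Sr2+ (both 36 e⁻, Z=39>38); Sr2+ < Rb+ (both 36 e⁻, Z=38>37); Rb+ < Cs+ (same group, 1 shell fewer); Cs+ < I- (isoelectronic, higher Z=55 is smaller).
That gives Y3+ < Sr2+ < Rb+ < Cs+ < I-. From the smallest end, number 2 is Sr2+.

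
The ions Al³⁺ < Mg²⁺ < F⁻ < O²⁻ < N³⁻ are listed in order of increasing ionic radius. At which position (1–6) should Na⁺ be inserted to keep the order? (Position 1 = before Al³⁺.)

Isoelectronic series (10 e⁻ each). Size is set by nuclear charge: more protons means a smaller ion. Al³⁺ (Z=13), Mg²⁺ (Z=12), Na⁺ (Z=11), F⁻ (Z=9), O²⁻ (Z=8), N³⁻ (Z=7).
Merged order: Al³⁺ < Mg²⁺ < Na⁺ < F⁻ < O²⁻ < N³⁻ — Na⁺ is number 3.

3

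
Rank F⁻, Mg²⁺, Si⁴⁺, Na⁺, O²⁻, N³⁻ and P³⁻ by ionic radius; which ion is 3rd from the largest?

First list Z and electron count for each: Si⁴⁺: 10 e⁻, Z=14, Mg²⁺: 10 e⁻, Z=12, Na⁺: 10 e⁻, Z=11, F⁻: 10 e⁻, Z=9, O²⁻: 10 e⁻, Z=8, N³⁻: 10 e⁻, Z=7, P³⁻: 18 e⁻, Z=15. Si⁴⁺ < Mg²⁺ (both 10 e⁻, Z=14>12); Mg²⁺ < Na⁺ (both 10 e⁻, Z=12>11); Na⁺ < F⁻ (both 10 e⁻, Z=11>9); F⁻ < O²⁻ (both 10 e⁻, Z=9>8); O²⁻ < N³⁻ (both 10 e⁻, Z=8>7); N³⁻ < P³⁻ (same group, 1 shell fewer).
Full ascending order: Si⁴⁺ < Mg²⁺ < Na⁺ < F⁻ < O²⁻ < N³⁻ < P³⁻. Counting from the largest, position 3 is O²⁻.

O²⁻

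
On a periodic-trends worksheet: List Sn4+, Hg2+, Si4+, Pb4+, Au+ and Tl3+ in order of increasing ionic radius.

Si4+ has 10 e⁻ (Z=14), Sn4+ has 46 e⁻ (Z=50), Pb4+ has 78 e⁻ (Z=82), Tl3+ has 78 e⁻ (Z=81), Hg2+ has 78 e⁻ (Z=80), Au+ has 78 e⁻ (Z=79). Si4+ < Sn4+ (same group, period 3 vs 5); Sn4+ < Pb4+ (same group, period 5 vs 6); Pb4+ < Tl3+ (isoelectronic, higher Z=82 is smaller); Tl3+ < Hg2+ (isoelectronic, higher Z=81 is smaller); Hg2+ < Au+ (both 78 e⁻, Z=80>79).

Si4+ < Sn4+ < Pb4+ < Tl3+ < Hg2+ < Au+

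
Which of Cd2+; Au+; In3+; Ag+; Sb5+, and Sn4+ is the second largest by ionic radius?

Ag+

Sb5+ has 46 e⁻ (Z=51), Sn4+ has 46 e⁻ (Z=50), In3+ has 46 e⁻ (Z=49), Cd2+ has 46 e⁻ (Z=48), Ag+ has 46 e⁻ (Z=47), Au+ has 78 e⁻ (Z=79). Sb5+ < Sn4+ (both 46 e⁻, Z=51>50); Sn4+ < In3+ (isoelectronic, higher Z=50 is smaller); In3+ < Cd2+ (both 46 e⁻, Z=49>48); Cd2+ < Ag+ (isoelectronic, higher Z=48 is smaller); Ag+ < Au+ (same group, 1 shell fewer).
So the order is Sb5+ < Sn4+ < In3+ < Cd2+ < Ag+ < Au+; the 2nd-largest ion is Ag+.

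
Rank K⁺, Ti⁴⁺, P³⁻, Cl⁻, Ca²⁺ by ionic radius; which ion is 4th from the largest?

Ca²⁺

Isoelectronic series (18 e⁻ each). Size is set by nuclear charge: more protons means a smaller ion. Ti⁴⁺ (Z=22), Ca²⁺ (Z=20), K⁺ (Z=19), Cl⁻ (Z=17), P³⁻ (Z=15).
Full ascending order: Ti⁴⁺ < Ca²⁺ < K⁺ < Cl⁻ < P³⁻. Counting from the largest, position 4 is Ca²⁺.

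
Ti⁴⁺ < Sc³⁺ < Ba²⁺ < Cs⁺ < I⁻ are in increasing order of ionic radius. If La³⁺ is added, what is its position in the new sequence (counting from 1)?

Electron counts and nuclear charges: Ti⁴⁺ has 18 e⁻ (Z=22), Sc³⁺ has 18 e⁻ (Z=21), La³⁺ has 54 e⁻ (Z=57), Ba²⁺ has 54 e⁻ (Z=56), Cs⁺ has 54 e⁻ (Z=55), I⁻ has 54 e⁻ (Z=53). Ti⁴⁺ < Sc³⁺ (both 18 e⁻, Z=22>21); Sc³⁺ < La³⁺ (same group, period 4 vs 6); La³⁺ < Ba²⁺ (isoelectronic, higher Z=57 is smaller); Ba²⁺ < Cs⁺ (both 54 e⁻, Z=56>55); Cs⁺ < I⁻ (isoelectronic, higher Z=55 is smaller).
With La³⁺ included the full order is Ti⁴⁺ < Sc³⁺ < La³⁺ < Ba²⁺ < Cs⁺ < I⁻, so it takes position 3.

3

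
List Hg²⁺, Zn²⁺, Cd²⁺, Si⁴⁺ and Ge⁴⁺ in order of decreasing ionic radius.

Work out protons and electrons: Si⁴⁺: 10 e⁻, Z=14, Ge⁴⁺: 28 e⁻, Z=32, Zn²⁺: 28 e⁻, Z=30, Cd²⁺: 46 e⁻, Z=48, Hg²⁺: 78 e⁻, Z=80. Si⁴⁺ < Ge⁴⁺ (same group, period 3 vs 4); Ge⁴⁺ < Zn²⁺ (both 28 e⁻, Z=32>30); Zn²⁺ < Cd²⁺ (same group, 1 shell fewer); Cd²⁺ < Hg²⁺ (same group, period 5 vs 6).

Hg²⁺ > Cd²⁺ > Zn²⁺ > Ge⁴⁺ > Si⁴⁺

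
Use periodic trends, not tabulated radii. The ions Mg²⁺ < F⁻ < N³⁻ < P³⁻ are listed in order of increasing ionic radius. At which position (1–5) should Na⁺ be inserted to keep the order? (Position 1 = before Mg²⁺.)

Electron counts and nuclear charges: Mg²⁺ has 10 e⁻ (Z=12), Na⁺ has 10 e⁻ (Z=11), F⁻ has 10 e⁻ (Z=9), N³⁻ has 10 e⁻ (Z=7), P³⁻ has 18 e⁻ (Z=15). Mg²⁺ < Na⁺ (isoelectronic, higher Z=12 is smaller); Na⁺ < F⁻ (isoelectronic, higher Z=11 is smaller); F⁻ < N³⁻ (both 10 e⁻, Z=9>7); N³⁻ < P³⁻ (same group, 1 shell fewer).
Merged order: Mg²⁺ < Na⁺ < F⁻ < N³⁻ < P³⁻ — Na⁺ is number 2.

2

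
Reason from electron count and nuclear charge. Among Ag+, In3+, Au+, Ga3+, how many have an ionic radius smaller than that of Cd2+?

Tabulating Z and e⁻: Ga3+: 28 e⁻, Z=31, In3+: 46 e⁻, Z=49, Cd2+: 46 e⁻, Z=48, Ag+: 46 e⁻, Z=47, Au+: 78 e⁻, Z=79. Ga3+ < In3+ (same group, 1 shell fewer); In3+ < Cd2+ (isoelectronic, higher Z=49 is smaller); Cd2+ < Ag+ (isoelectronic, higher Z=48 is smaller); Ag+ < Au+ (same group, period 5 vs 6).
Relative to Cd2+, the ions that are smaller are Ga3+, In3+. So 2 are smaller.

2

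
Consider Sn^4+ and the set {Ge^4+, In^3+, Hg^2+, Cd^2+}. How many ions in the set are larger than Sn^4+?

Tabulating Z and e⁻: Ge^4+: 28 e⁻, Z=32, Sn^4+: 46 e⁻, Z=50, In^3+: 46 e⁻, Z=49, Cd^2+: 46 e⁻, Z=48, Hg^2+: 78 e⁻, Z=80. Ge^4+ < Sn^4+ (same group, 1 shell fewer); Sn^4+ < In^3+ (both 46 e⁻, Z=50>49); In^3+ < Cd^2+ (both 46 e⁻, Z=49>48); Cd^2+ < Hg^2+ (same group, 1 shell fewer).
Relative to Sn^4+, the ions that are larger are In^3+, Cd^2+, Hg^2+. Count: 3.

3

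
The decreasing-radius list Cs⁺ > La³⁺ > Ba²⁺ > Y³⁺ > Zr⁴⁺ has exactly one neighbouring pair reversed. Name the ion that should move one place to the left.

Check each adjacent pair. La³⁺ and Ba²⁺ are reversed: La³⁺ and Ba²⁺ share 54 electrons; the higher nuclear charge on La (Z=57) contracts it more, so La³⁺ < Ba²⁺. No other neighbouring pair contradicts the periodic trends, so Ba²⁺ is the ion listed too late.

Ba²⁺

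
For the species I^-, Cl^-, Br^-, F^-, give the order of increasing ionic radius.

Same group, same charge. Going down the group adds an extra shell of electrons, so the ion gets larger: F^- is highest in the group and smallest.

F^- < Cl^- < Br^- < I^-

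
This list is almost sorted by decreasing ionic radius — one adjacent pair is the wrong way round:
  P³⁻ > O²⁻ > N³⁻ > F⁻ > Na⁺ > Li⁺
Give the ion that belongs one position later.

Compare adjacent ions: both have 10 electrons but Z(O)=8 > Z(N)=7, so O²⁻ should be the smaller of the two — yet in this decreasing list O²⁻ sits before N³⁻. Nothing else is reversed, so O²⁻ should move one place to the right.

O²⁻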